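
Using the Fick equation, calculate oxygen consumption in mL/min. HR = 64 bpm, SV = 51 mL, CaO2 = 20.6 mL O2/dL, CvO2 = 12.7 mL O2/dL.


CO = HR*SV = 64*51/1000 = 3.264 L/min
a-v O2 diff = 20.6 - 12.7 = 7.9 mL/dL
VO2 = CO * (CaO2-CvO2) * 10 dL/L
VO2 = 3.264 * 7.9 * 10
VO2 = 257.9 mL/min


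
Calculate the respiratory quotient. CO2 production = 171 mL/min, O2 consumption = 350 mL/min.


RQ = VCO2 / VO2
RQ = 171 / 350
RQ = 0.4886


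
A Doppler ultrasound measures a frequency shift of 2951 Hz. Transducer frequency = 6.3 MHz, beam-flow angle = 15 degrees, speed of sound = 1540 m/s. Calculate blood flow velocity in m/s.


v = fd * c / (2 * f0 * cos(theta))
v = 2951 * 1540 / (2 * 6.3000e+06 * cos(15))
v = 0.3734 m/s


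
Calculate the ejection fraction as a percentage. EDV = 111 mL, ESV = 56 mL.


SV = EDV - ESV = 111 - 56 = 55 mL
EF = SV/EDV * 100 = 55/111 * 100
EF = 49.55%


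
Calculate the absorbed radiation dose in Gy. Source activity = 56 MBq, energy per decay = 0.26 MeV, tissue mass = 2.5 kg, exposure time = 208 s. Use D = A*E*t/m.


A = 56 MBq = 5.6000e+07 Bq
E = 0.26 MeV = 4.1652e-14 J
D = A*E*t/m = 5.6000e+07*4.1652e-14*208/2.5
D = 1.9406e-04 Gy


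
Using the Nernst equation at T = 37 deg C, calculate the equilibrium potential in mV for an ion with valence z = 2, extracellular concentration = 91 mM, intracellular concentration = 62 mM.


E = (RT/(zF)) * ln(C_out/C_in)
T = 37 + 273.15 = 310.15 K
E = (8.314 * 310.15 / (2 * 96485)) * ln(91/62)
E = 5.128 mV


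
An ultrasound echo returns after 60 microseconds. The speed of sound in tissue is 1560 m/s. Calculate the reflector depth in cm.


depth = c * t / 2
t = 60 us = 6.0000e-05 s
depth = 1560 * 6.0000e-05 / 2
depth = 0.0468 m = 4.68 cm


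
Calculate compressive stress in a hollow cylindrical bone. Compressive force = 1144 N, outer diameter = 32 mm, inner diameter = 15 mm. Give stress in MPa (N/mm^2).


A = pi*(r_o^2 - r_i^2)
r_o = 16 mm, r_i = 7.5 mm
A = 627.533 mm^2
sigma = F/A = 1144 / 627.533
sigma = 1.823 MPa


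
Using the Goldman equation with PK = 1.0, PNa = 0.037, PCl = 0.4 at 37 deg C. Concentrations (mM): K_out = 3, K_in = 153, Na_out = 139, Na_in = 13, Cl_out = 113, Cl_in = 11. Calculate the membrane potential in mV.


Vm = (RT/F)*ln((PK*Ko + PNa*Nao + PCl*Cli)/(PK*Ki + PNa*Nai + PCl*Clo))
Numer = 12.543, Denom = 198.681
Vm = -73.83 mV


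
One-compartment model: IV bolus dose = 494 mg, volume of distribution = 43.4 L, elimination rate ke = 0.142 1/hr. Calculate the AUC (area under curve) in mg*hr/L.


C0 = Dose/Vd = 494/43.4 = 11.3825 mg/L
AUC = C0/ke = 11.3825/0.142
AUC = 80.16 mg*hr/L


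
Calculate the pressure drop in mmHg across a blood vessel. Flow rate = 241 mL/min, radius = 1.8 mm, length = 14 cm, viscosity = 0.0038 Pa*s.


dP = 8*mu*L*Q / (pi*r^4)
Q = 241 mL/min = 4.01667e-06 m^3/s
dP = 518.356 Pa = 518.356 / 133.322 mmHg = 3.888 mmHg


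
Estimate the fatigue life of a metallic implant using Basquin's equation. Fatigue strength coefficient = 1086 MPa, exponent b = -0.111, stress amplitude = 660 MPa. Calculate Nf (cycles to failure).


sigma_a = sigma_f' * (2Nf)^b
2Nf = (sigma_a/sigma_f')^(1/b)
2Nf = (660/1086)^(1/-0.111)
2Nf = 88.822201
Nf = 44.41


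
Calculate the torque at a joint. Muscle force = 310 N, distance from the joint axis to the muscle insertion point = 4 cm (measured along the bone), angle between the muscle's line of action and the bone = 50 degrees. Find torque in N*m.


Torque = F * d * sin(theta)   (moment arm = d*sin(theta))
d = 4 cm = 0.04 m
Torque = 310 * 0.04 * sin(50)
Torque = 9.499 N*m


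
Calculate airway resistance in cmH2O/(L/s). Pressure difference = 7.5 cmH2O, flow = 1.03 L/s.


R = dP / flow
R = 7.5 / 1.03
R = 7.282 cmH2O/(L/s)


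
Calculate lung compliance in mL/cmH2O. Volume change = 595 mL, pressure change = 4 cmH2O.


C = dV / dP
C = 595 / 4
C = 148.8 mL/cmH2O


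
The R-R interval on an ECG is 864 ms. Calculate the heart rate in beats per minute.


HR = 60 / RR_interval(s)
RR = 864 ms = 0.864 s
HR = 60 / 0.864 = 69.44 bpm


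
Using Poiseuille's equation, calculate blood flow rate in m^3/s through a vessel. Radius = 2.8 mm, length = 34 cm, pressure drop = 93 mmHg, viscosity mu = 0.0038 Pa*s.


Q = pi*r^4*dP / (8*mu*L)
r = 0.0028 m, L = 0.34 m
dP = 93 mmHg = 12398.946 Pa
Q = 2.3164e-04 m^3/s


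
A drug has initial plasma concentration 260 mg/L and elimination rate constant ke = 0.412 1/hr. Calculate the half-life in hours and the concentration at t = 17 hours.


t_half = ln(2) / ke = 0.693147 / 0.412 = 1.682 hr
C(t) = C0 * exp(-ke*t) = 260 * exp(-0.412*17)
C(17) = 0.2361 mg/L


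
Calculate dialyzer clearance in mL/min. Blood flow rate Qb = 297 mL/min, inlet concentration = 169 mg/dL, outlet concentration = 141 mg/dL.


K = Qb * (Cb_in - Cb_out) / Cb_in
K = 297 * (169 - 141) / 169
K = 49.21 mL/min


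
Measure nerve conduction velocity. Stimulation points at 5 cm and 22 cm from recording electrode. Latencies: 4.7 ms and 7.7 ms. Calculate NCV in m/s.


Distance = (22 - 5) / 100 = 0.17 m
dt = (7.7 - 4.7) / 1000 = 0.003 s
NCV = dist / dt = 56.67 m/s


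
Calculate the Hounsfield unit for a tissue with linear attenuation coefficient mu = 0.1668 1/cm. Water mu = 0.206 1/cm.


HU = ((mu_tissue - mu_water) / mu_water) * 1000
HU = ((0.1668 - 0.206) / 0.206) * 1000
HU = -190.3


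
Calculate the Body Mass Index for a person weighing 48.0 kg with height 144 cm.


BMI = weight / height^2
height = 144 cm = 1.44 m
BMI = 48.0 / 1.44^2
BMI = 23.15 kg/m^2


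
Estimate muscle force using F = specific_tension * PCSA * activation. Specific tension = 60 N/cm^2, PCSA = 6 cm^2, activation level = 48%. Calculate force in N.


F = sigma * PCSA * activation
F = 60 * 6 * 0.48
F = 172.8 N


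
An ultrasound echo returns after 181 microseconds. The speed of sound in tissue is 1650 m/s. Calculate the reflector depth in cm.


depth = c * t / 2
t = 181 us = 1.8100e-04 s
depth = 1650 * 1.8100e-04 / 2
depth = 0.149325 m = 14.9325 cm


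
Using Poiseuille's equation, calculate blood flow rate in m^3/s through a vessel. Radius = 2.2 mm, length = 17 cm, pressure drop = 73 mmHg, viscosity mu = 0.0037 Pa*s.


Q = pi*r^4*dP / (8*mu*L)
r = 0.0022 m, L = 0.17 m
dP = 73 mmHg = 9732.506 Pa
Q = 1.4234e-04 m^3/s


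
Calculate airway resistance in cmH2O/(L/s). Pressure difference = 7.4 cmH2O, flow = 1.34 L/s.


R = dP / flow
R = 7.4 / 1.34
R = 5.522 cmH2O/(L/s)


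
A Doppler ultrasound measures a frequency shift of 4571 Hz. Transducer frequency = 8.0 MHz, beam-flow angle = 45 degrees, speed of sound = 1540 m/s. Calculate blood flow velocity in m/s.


v = fd * c / (2 * f0 * cos(theta))
v = 4571 * 1540 / (2 * 8.0000e+06 * cos(45))
v = 0.6222 m/s


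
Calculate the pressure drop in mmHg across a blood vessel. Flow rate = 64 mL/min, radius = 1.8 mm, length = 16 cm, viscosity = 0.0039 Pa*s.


dP = 8*mu*L*Q / (pi*r^4)
Q = 64 mL/min = 1.06667e-06 m^3/s
dP = 161.46 Pa = 161.46 / 133.322 mmHg = 1.211 mmHg


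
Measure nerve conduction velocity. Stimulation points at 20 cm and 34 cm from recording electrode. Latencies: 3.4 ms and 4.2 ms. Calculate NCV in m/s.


Distance = (34 - 20) / 100 = 0.14 m
dt = (4.2 - 3.4) / 1000 = 8.0000e-04 s
NCV = dist / dt = 175 m/s


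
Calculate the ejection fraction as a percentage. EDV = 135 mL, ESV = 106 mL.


SV = EDV - ESV = 135 - 106 = 29 mL
EF = SV/EDV * 100 = 29/135 * 100
EF = 21.48%


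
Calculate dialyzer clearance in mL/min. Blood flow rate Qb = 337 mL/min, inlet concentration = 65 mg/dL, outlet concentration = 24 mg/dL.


K = Qb * (Cb_in - Cb_out) / Cb_in
K = 337 * (65 - 24) / 65
K = 212.6 mL/min


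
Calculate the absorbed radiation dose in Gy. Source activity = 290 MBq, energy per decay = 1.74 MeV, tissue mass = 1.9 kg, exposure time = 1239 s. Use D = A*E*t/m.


A = 290 MBq = 2.9000e+08 Bq
E = 1.74 MeV = 2.78748e-13 J
D = A*E*t/m = 2.9000e+08*2.78748e-13*1239/1.9
D = 0.05271 Gy


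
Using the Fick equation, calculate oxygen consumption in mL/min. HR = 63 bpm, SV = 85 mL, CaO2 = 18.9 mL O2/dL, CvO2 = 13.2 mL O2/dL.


CO = HR*SV = 63*85/1000 = 5.355 L/min
a-v O2 diff = 18.9 - 13.2 = 5.7 mL/dL
VO2 = CO * (CaO2-CvO2) * 10 dL/L
VO2 = 5.355 * 5.7 * 10
VO2 = 305.2 mL/min


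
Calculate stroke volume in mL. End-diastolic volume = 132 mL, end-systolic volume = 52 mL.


SV = EDV - ESV
SV = 132 - 52
SV = 80 mL


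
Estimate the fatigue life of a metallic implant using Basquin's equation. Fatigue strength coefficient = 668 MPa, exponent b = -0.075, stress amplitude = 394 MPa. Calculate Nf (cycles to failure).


sigma_a = sigma_f' * (2Nf)^b
2Nf = (sigma_a/sigma_f')^(1/b)
2Nf = (394/668)^(1/-0.075)
2Nf = 1140.4333
Nf = 570.2


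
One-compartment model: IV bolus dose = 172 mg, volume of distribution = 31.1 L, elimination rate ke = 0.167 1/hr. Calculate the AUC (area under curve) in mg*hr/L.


C0 = Dose/Vd = 172/31.1 = 5.53055 mg/L
AUC = C0/ke = 5.53055/0.167
AUC = 33.12 mg*hr/L


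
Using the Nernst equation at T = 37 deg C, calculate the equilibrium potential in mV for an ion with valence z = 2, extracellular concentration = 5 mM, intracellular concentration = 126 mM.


E = (RT/(zF)) * ln(C_out/C_in)
T = 37 + 273.15 = 310.15 K
E = (8.314 * 310.15 / (2 * 96485)) * ln(5/126)
E = -43.12 mV


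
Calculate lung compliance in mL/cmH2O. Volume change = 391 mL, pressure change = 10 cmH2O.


C = dV / dP
C = 391 / 10
C = 39.1 mL/cmH2O


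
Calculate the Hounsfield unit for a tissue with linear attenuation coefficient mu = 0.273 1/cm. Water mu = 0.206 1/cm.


HU = ((mu_tissue - mu_water) / mu_water) * 1000
HU = ((0.273 - 0.206) / 0.206) * 1000
HU = 325.2


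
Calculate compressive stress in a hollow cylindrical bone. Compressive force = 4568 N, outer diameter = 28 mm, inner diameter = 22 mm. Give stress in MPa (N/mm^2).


A = pi*(r_o^2 - r_i^2)
r_o = 14 mm, r_i = 11 mm
A = 235.619 mm^2
sigma = F/A = 4568 / 235.619
sigma = 19.39 MPa


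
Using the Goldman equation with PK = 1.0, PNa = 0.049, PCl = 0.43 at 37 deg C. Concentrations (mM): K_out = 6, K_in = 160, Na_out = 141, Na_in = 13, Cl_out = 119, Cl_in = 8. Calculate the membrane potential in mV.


Vm = (RT/F)*ln((PK*Ko + PNa*Nao + PCl*Cli)/(PK*Ki + PNa*Nai + PCl*Clo))
Numer = 16.349, Denom = 211.807
Vm = -68.46 mV


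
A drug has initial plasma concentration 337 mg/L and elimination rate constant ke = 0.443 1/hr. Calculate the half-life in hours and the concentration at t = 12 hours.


t_half = ln(2) / ke = 0.693147 / 0.443 = 1.565 hr
C(t) = C0 * exp(-ke*t) = 337 * exp(-0.443*12)
C(12) = 1.655 mg/L


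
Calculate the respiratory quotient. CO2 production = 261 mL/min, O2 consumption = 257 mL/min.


RQ = VCO2 / VO2
RQ = 261 / 257
RQ = 1.016


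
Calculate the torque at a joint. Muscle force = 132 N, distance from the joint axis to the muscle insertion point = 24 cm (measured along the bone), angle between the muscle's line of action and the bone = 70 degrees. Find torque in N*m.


Torque = F * d * sin(theta)   (moment arm = d*sin(theta))
d = 24 cm = 0.24 m
Torque = 132 * 0.24 * sin(70)
Torque = 29.77 N*m


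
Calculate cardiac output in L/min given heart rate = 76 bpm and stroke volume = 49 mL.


CO = HR * SV
CO = 76 * 49 / 1000
CO = 3.724 L/min


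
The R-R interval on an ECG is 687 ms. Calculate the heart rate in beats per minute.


HR = 60 / RR_interval(s)
RR = 687 ms = 0.687 s
HR = 60 / 0.687 = 87.34 bpm


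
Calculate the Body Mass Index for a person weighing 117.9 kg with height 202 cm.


BMI = weight / height^2
height = 202 cm = 2.02 m
BMI = 117.9 / 2.02^2
BMI = 28.89 kg/m^2


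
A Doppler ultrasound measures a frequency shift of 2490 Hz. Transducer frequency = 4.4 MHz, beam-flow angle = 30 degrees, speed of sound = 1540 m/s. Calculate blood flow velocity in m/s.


v = fd * c / (2 * f0 * cos(theta))
v = 2490 * 1540 / (2 * 4.4000e+06 * cos(30))
v = 0.5032 m/s


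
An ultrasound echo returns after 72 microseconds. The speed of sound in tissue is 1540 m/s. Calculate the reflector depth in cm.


depth = c * t / 2
t = 72 us = 7.2000e-05 s
depth = 1540 * 7.2000e-05 / 2
depth = 0.05544 m = 5.544 cm


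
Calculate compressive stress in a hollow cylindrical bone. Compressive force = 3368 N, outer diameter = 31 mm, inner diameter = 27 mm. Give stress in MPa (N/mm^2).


A = pi*(r_o^2 - r_i^2)
r_o = 15.5 mm, r_i = 13.5 mm
A = 182.212 mm^2
sigma = F/A = 3368 / 182.212
sigma = 18.48 MPa


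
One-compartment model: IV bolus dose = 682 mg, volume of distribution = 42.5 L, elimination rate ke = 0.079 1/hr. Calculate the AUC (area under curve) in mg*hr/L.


C0 = Dose/Vd = 682/42.5 = 16.0471 mg/L
AUC = C0/ke = 16.0471/0.079
AUC = 203.1 mg*hr/L


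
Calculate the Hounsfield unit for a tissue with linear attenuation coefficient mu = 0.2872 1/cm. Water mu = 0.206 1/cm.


HU = ((mu_tissue - mu_water) / mu_water) * 1000
HU = ((0.2872 - 0.206) / 0.206) * 1000
HU = 394.2


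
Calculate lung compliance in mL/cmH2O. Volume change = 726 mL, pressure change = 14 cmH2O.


C = dV / dP
C = 726 / 14
C = 51.86 mL/cmH2O


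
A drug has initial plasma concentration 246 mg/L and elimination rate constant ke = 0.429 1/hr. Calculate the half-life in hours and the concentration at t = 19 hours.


t_half = ln(2) / ke = 0.693147 / 0.429 = 1.616 hr
C(t) = C0 * exp(-ke*t) = 246 * exp(-0.429*19)
C(19) = 0.07096 mg/L


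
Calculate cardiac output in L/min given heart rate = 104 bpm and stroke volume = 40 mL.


CO = HR * SV
CO = 104 * 40 / 1000
CO = 4.16 L/min


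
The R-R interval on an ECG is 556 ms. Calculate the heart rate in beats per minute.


HR = 60 / RR_interval(s)
RR = 556 ms = 0.556 s
HR = 60 / 0.556 = 107.9 bpm


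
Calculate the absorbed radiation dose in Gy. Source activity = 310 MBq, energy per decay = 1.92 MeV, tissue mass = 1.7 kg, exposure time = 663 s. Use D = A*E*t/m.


A = 310 MBq = 3.1000e+08 Bq
E = 1.92 MeV = 3.07584e-13 J
D = A*E*t/m = 3.1000e+08*3.07584e-13*663/1.7
D = 0.03719 Gy


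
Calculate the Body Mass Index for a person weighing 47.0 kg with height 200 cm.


BMI = weight / height^2
height = 200 cm = 2 m
BMI = 47.0 / 2^2
BMI = 11.75 kg/m^2


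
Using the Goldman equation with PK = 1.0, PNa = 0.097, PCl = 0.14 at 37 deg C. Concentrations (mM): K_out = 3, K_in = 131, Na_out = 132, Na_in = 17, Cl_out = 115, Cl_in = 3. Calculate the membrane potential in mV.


Vm = (RT/F)*ln((PK*Ko + PNa*Nao + PCl*Cli)/(PK*Ki + PNa*Nai + PCl*Clo))
Numer = 16.224, Denom = 148.749
Vm = -59.22 mV


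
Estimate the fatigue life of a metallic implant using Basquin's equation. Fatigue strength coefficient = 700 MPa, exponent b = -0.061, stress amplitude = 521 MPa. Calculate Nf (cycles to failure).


sigma_a = sigma_f' * (2Nf)^b
2Nf = (sigma_a/sigma_f')^(1/b)
2Nf = (521/700)^(1/-0.061)
2Nf = 126.65669
Nf = 63.33


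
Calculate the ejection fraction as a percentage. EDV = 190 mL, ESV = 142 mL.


SV = EDV - ESV = 190 - 142 = 48 mL
EF = SV/EDV * 100 = 48/190 * 100
EF = 25.26%


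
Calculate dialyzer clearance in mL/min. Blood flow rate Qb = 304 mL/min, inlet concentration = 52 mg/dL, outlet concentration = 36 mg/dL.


K = Qb * (Cb_in - Cb_out) / Cb_in
K = 304 * (52 - 36) / 52
K = 93.54 mL/min


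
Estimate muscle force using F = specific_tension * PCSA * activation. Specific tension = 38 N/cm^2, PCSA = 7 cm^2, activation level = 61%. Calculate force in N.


F = sigma * PCSA * activation
F = 38 * 7 * 0.61
F = 162.3 N


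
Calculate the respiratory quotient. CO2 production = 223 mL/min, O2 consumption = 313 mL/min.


RQ = VCO2 / VO2
RQ = 223 / 313
RQ = 0.7125


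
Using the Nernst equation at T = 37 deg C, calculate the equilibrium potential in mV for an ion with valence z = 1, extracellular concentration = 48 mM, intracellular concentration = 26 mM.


E = (RT/(zF)) * ln(C_out/C_in)
T = 37 + 273.15 = 310.15 K
E = (8.314 * 310.15 / (1 * 96485)) * ln(48/26)
E = 16.39 mV


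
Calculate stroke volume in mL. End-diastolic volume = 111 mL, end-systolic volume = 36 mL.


SV = EDV - ESV
SV = 111 - 36
SV = 75 mL


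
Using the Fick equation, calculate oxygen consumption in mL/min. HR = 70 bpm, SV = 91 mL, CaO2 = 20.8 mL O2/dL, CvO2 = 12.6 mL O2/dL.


CO = HR*SV = 70*91/1000 = 6.37 L/min
a-v O2 diff = 20.8 - 12.6 = 8.2 mL/dL
VO2 = CO * (CaO2-CvO2) * 10 dL/L
VO2 = 6.37 * 8.2 * 10
VO2 = 522.3 mL/min


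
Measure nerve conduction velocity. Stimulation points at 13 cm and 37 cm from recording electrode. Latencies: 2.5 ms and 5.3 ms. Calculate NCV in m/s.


Distance = (37 - 13) / 100 = 0.24 m
dt = (5.3 - 2.5) / 1000 = 0.0028 s
NCV = dist / dt = 85.71 m/s


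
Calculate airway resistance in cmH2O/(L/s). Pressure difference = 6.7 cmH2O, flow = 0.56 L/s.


R = dP / flow
R = 6.7 / 0.56
R = 11.96 cmH2O/(L/s)


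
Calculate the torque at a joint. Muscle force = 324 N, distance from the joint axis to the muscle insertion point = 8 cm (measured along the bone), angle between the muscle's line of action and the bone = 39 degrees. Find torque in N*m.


Torque = F * d * sin(theta)   (moment arm = d*sin(theta))
d = 8 cm = 0.08 m
Torque = 324 * 0.08 * sin(39)
Torque = 16.31 N*m


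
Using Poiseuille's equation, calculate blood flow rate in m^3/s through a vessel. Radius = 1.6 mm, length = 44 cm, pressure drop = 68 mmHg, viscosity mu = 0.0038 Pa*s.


Q = pi*r^4*dP / (8*mu*L)
r = 0.0016 m, L = 0.44 m
dP = 68 mmHg = 9065.896 Pa
Q = 1.3954e-05 m^3/s


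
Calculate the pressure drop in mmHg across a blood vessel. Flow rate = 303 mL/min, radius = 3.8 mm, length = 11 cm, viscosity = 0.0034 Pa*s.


dP = 8*mu*L*Q / (pi*r^4)
Q = 303 mL/min = 5.05e-06 m^3/s
dP = 23.0658 Pa = 23.0658 / 133.322 mmHg = 0.173 mmHg


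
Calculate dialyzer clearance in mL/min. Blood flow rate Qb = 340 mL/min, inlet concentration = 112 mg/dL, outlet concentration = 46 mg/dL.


K = Qb * (Cb_in - Cb_out) / Cb_in
K = 340 * (112 - 46) / 112
K = 200.4 mL/min


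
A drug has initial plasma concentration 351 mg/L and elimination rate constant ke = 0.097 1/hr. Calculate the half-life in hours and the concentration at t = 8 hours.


t_half = ln(2) / ke = 0.693147 / 0.097 = 7.146 hr
C(t) = C0 * exp(-ke*t) = 351 * exp(-0.097*8)
C(8) = 161.5 mg/L


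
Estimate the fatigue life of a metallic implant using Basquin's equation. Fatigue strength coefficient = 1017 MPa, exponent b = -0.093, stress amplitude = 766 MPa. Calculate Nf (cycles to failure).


sigma_a = sigma_f' * (2Nf)^b
2Nf = (sigma_a/sigma_f')^(1/b)
2Nf = (766/1017)^(1/-0.093)
2Nf = 21.065504
Nf = 10.53


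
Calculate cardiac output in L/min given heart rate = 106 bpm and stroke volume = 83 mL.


CO = HR * SV
CO = 106 * 83 / 1000
CO = 8.798 L/min


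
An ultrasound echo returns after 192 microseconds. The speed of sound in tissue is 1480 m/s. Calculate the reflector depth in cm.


depth = c * t / 2
t = 192 us = 1.9200e-04 s
depth = 1480 * 1.9200e-04 / 2
depth = 0.14208 m = 14.208 cm


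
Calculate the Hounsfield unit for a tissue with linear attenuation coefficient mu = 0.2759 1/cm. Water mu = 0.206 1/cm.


HU = ((mu_tissue - mu_water) / mu_water) * 1000
HU = ((0.2759 - 0.206) / 0.206) * 1000
HU = 339.3


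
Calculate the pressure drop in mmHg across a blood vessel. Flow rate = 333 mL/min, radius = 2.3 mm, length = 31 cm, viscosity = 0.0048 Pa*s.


dP = 8*mu*L*Q / (pi*r^4)
Q = 333 mL/min = 5.55e-06 m^3/s
dP = 751.493 Pa = 751.493 / 133.322 mmHg = 5.637 mmHg


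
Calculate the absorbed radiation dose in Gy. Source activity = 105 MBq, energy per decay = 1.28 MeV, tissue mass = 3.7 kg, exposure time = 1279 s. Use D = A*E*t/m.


A = 105 MBq = 1.0500e+08 Bq
E = 1.28 MeV = 2.05056e-13 J
D = A*E*t/m = 1.0500e+08*2.05056e-13*1279/3.7
D = 0.007443 Gy


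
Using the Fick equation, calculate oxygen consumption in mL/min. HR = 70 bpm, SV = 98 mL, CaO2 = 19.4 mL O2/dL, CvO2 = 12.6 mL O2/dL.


CO = HR*SV = 70*98/1000 = 6.86 L/min
a-v O2 diff = 19.4 - 12.6 = 6.8 mL/dL
VO2 = CO * (CaO2-CvO2) * 10 dL/L
VO2 = 6.86 * 6.8 * 10
VO2 = 466.5 mL/min


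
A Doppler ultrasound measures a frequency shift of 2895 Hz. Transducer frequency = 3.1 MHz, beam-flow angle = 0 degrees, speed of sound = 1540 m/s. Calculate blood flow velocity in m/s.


v = fd * c / (2 * f0 * cos(theta))
v = 2895 * 1540 / (2 * 3.1000e+06 * cos(0))
v = 0.7191 m/s


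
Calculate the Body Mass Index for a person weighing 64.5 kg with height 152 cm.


BMI = weight / height^2
height = 152 cm = 1.52 m
BMI = 64.5 / 1.52^2
BMI = 27.92 kg/m^2


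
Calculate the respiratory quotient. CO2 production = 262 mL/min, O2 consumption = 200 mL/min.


RQ = VCO2 / VO2
RQ = 262 / 200
RQ = 1.31


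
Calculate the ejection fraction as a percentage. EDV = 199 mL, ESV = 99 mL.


SV = EDV - ESV = 199 - 99 = 100 mL
EF = SV/EDV * 100 = 100/199 * 100
EF = 50.25%


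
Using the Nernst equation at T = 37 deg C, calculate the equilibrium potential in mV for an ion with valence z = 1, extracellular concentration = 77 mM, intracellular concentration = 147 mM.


E = (RT/(zF)) * ln(C_out/C_in)
T = 37 + 273.15 = 310.15 K
E = (8.314 * 310.15 / (1 * 96485)) * ln(77/147)
E = -17.28 mV


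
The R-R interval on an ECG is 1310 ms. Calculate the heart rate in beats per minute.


HR = 60 / RR_interval(s)
RR = 1310 ms = 1.31 s
HR = 60 / 1.31 = 45.8 bpm


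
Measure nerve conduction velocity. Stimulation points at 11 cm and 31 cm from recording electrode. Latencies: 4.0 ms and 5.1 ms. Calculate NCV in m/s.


Distance = (31 - 11) / 100 = 0.2 m
dt = (5.1 - 4.0) / 1000 = 0.0011 s
NCV = dist / dt = 181.8 m/s


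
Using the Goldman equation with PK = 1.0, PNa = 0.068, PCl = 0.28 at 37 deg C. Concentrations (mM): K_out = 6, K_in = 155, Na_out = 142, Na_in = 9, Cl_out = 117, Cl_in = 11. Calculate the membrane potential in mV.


Vm = (RT/F)*ln((PK*Ko + PNa*Nao + PCl*Cli)/(PK*Ki + PNa*Nai + PCl*Clo))
Numer = 18.736, Denom = 188.372
Vm = -61.68 mV


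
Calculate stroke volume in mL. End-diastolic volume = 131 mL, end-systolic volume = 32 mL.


SV = EDV - ESV
SV = 131 - 32
SV = 99 mL


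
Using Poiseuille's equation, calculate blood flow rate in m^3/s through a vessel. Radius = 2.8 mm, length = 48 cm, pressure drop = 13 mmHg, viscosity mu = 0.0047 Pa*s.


Q = pi*r^4*dP / (8*mu*L)
r = 0.0028 m, L = 0.48 m
dP = 13 mmHg = 1733.186 Pa
Q = 1.8544e-05 m^3/s


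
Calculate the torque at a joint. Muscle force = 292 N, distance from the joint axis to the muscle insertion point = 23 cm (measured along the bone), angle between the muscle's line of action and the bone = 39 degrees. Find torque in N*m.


Torque = F * d * sin(theta)   (moment arm = d*sin(theta))
d = 23 cm = 0.23 m
Torque = 292 * 0.23 * sin(39)
Torque = 42.27 N*m


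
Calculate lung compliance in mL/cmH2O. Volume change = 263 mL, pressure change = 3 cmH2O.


C = dV / dP
C = 263 / 3
C = 87.67 mL/cmH2O


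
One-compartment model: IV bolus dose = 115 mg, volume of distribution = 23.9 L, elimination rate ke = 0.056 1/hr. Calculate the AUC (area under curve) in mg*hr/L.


C0 = Dose/Vd = 115/23.9 = 4.81172 mg/L
AUC = C0/ke = 4.81172/0.056
AUC = 85.92 mg*hr/L


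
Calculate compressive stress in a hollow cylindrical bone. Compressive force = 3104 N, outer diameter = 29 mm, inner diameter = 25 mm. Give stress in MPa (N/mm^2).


A = pi*(r_o^2 - r_i^2)
r_o = 14.5 mm, r_i = 12.5 mm
A = 169.646 mm^2
sigma = F/A = 3104 / 169.646
sigma = 18.3 MPa


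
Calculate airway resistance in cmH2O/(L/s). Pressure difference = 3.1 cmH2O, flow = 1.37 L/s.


R = dP / flow
R = 3.1 / 1.37
R = 2.263 cmH2O/(L/s)


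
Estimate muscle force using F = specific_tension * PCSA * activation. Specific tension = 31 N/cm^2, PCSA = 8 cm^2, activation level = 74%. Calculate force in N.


F = sigma * PCSA * activation
F = 31 * 8 * 0.74
F = 183.5 N


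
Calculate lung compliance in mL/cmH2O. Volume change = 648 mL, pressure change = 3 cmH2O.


C = dV / dP
C = 648 / 3
C = 216 mL/cmH2O


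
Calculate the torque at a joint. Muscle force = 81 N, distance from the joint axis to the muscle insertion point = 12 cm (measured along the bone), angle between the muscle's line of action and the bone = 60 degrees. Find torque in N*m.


Torque = F * d * sin(theta)   (moment arm = d*sin(theta))
d = 12 cm = 0.12 m
Torque = 81 * 0.12 * sin(60)
Torque = 8.418 N*m


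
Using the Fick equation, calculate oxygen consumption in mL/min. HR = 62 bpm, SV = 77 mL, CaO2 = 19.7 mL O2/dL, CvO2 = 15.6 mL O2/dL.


CO = HR*SV = 62*77/1000 = 4.774 L/min
a-v O2 diff = 19.7 - 15.6 = 4.1 mL/dL
VO2 = CO * (CaO2-CvO2) * 10 dL/L
VO2 = 4.774 * 4.1 * 10
VO2 = 195.7 mL/min


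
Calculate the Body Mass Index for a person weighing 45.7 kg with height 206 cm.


BMI = weight / height^2
height = 206 cm = 2.06 m
BMI = 45.7 / 2.06^2
BMI = 10.77 kg/m^2


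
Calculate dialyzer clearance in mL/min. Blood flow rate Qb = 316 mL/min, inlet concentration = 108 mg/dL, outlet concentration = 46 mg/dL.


K = Qb * (Cb_in - Cb_out) / Cb_in
K = 316 * (108 - 46) / 108
K = 181.4 mL/min


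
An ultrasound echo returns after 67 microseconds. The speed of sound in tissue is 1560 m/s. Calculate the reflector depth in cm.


depth = c * t / 2
t = 67 us = 6.7000e-05 s
depth = 1560 * 6.7000e-05 / 2
depth = 0.05226 m = 5.226 cm


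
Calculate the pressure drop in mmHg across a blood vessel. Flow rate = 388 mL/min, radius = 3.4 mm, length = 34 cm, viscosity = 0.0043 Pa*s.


dP = 8*mu*L*Q / (pi*r^4)
Q = 388 mL/min = 6.46667e-06 m^3/s
dP = 180.158 Pa = 180.158 / 133.322 mmHg = 1.351 mmHg


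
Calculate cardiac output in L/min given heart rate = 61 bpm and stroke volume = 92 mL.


CO = HR * SV
CO = 61 * 92 / 1000
CO = 5.612 L/min


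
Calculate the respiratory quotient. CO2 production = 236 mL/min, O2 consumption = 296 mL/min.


RQ = VCO2 / VO2
RQ = 236 / 296
RQ = 0.7973


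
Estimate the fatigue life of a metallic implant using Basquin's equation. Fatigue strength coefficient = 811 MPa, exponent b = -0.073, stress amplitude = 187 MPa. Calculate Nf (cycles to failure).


sigma_a = sigma_f' * (2Nf)^b
2Nf = (sigma_a/sigma_f')^(1/b)
2Nf = (187/811)^(1/-0.073)
2Nf = 5.3515901e+08
Nf = 2.6758e+08


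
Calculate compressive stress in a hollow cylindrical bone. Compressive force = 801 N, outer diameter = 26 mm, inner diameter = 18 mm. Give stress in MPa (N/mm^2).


A = pi*(r_o^2 - r_i^2)
r_o = 13 mm, r_i = 9 mm
A = 276.46 mm^2
sigma = F/A = 801 / 276.46
sigma = 2.897 MPa


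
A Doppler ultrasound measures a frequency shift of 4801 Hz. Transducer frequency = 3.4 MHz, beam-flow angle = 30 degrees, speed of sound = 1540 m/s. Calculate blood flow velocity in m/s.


v = fd * c / (2 * f0 * cos(theta))
v = 4801 * 1540 / (2 * 3.4000e+06 * cos(30))
v = 1.255 m/s


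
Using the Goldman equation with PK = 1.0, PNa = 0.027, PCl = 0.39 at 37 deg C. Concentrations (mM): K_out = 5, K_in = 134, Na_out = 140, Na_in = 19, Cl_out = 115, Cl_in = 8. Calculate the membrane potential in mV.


Vm = (RT/F)*ln((PK*Ko + PNa*Nao + PCl*Cli)/(PK*Ki + PNa*Nai + PCl*Clo))
Numer = 11.9, Denom = 179.363
Vm = -72.5 mV


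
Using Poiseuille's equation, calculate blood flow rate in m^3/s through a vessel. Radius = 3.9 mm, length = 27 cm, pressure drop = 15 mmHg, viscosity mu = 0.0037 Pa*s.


Q = pi*r^4*dP / (8*mu*L)
r = 0.0039 m, L = 0.27 m
dP = 15 mmHg = 1999.83 Pa
Q = 1.8186e-04 m^3/s


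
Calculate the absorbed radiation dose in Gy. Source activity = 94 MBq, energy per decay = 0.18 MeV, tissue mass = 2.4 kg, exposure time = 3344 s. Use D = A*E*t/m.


A = 94 MBq = 9.4000e+07 Bq
E = 0.18 MeV = 2.8836e-14 J
D = A*E*t/m = 9.4000e+07*2.8836e-14*3344/2.4
D = 0.003777 Gy


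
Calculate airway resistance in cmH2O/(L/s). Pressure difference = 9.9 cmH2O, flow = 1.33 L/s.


R = dP / flow
R = 9.9 / 1.33
R = 7.444 cmH2O/(L/s)


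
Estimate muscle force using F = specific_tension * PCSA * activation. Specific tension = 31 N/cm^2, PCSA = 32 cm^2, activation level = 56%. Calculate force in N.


F = sigma * PCSA * activation
F = 31 * 32 * 0.56
F = 555.5 N


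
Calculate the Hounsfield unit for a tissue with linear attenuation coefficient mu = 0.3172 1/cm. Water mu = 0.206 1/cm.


HU = ((mu_tissue - mu_water) / mu_water) * 1000
HU = ((0.3172 - 0.206) / 0.206) * 1000
HU = 539.8


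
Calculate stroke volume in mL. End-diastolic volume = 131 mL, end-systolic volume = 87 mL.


SV = EDV - ESV
SV = 131 - 87
SV = 44 mL


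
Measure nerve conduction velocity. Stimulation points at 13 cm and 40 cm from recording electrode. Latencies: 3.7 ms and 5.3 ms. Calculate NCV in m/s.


Distance = (40 - 13) / 100 = 0.27 m
dt = (5.3 - 3.7) / 1000 = 0.0016 s
NCV = dist / dt = 168.8 m/s


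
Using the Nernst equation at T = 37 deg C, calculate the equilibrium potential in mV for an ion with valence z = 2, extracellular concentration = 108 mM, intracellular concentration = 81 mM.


E = (RT/(zF)) * ln(C_out/C_in)
T = 37 + 273.15 = 310.15 K
E = (8.314 * 310.15 / (2 * 96485)) * ln(108/81)
E = 3.844 mV


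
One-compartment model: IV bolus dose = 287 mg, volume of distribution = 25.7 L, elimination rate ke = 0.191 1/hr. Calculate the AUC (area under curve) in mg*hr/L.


C0 = Dose/Vd = 287/25.7 = 11.1673 mg/L
AUC = C0/ke = 11.1673/0.191
AUC = 58.47 mg*hr/L


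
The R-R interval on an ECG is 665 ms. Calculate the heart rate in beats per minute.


HR = 60 / RR_interval(s)
RR = 665 ms = 0.665 s
HR = 60 / 0.665 = 90.23 bpm


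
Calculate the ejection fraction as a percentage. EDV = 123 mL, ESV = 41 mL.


SV = EDV - ESV = 123 - 41 = 82 mL
EF = SV/EDV * 100 = 82/123 * 100
EF = 66.67%


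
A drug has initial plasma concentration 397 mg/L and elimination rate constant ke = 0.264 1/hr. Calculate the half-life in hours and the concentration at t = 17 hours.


t_half = ln(2) / ke = 0.693147 / 0.264 = 2.626 hr
C(t) = C0 * exp(-ke*t) = 397 * exp(-0.264*17)
C(17) = 4.464 mg/L


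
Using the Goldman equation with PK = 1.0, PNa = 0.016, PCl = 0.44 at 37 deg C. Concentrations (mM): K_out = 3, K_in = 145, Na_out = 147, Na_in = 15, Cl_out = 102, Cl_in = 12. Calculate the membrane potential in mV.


Vm = (RT/F)*ln((PK*Ko + PNa*Nao + PCl*Cli)/(PK*Ki + PNa*Nai + PCl*Clo))
Numer = 10.632, Denom = 190.12
Vm = -77.07 mV


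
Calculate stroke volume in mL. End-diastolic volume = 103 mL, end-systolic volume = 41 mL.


SV = EDV - ESV
SV = 103 - 41
SV = 62 mL


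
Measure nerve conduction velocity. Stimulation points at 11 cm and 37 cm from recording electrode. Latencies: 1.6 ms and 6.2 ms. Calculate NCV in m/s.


Distance = (37 - 11) / 100 = 0.26 m
dt = (6.2 - 1.6) / 1000 = 0.0046 s
NCV = dist / dt = 56.52 m/s


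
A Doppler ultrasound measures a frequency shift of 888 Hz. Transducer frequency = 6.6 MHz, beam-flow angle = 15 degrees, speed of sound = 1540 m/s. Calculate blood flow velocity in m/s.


v = fd * c / (2 * f0 * cos(theta))
v = 888 * 1540 / (2 * 6.6000e+06 * cos(15))
v = 0.1073 m/s


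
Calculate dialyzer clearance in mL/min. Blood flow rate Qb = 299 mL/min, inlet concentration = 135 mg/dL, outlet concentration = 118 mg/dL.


K = Qb * (Cb_in - Cb_out) / Cb_in
K = 299 * (135 - 118) / 135
K = 37.65 mL/min


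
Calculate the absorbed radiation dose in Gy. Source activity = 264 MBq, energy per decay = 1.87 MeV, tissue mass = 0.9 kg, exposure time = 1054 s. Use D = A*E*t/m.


A = 264 MBq = 2.6400e+08 Bq
E = 1.87 MeV = 2.99574e-13 J
D = A*E*t/m = 2.6400e+08*2.99574e-13*1054/0.9
D = 0.09262 Gy


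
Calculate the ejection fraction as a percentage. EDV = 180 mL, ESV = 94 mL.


SV = EDV - ESV = 180 - 94 = 86 mL
EF = SV/EDV * 100 = 86/180 * 100
EF = 47.78%


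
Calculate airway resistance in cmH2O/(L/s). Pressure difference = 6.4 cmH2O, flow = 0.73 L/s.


R = dP / flow
R = 6.4 / 0.73
R = 8.767 cmH2O/(L/s)


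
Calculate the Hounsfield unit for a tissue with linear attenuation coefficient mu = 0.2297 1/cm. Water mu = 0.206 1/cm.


HU = ((mu_tissue - mu_water) / mu_water) * 1000
HU = ((0.2297 - 0.206) / 0.206) * 1000
HU = 115


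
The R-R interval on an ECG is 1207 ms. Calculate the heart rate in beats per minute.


HR = 60 / RR_interval(s)
RR = 1207 ms = 1.207 s
HR = 60 / 1.207 = 49.71 bpm


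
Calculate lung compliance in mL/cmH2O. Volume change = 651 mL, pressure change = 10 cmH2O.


C = dV / dP
C = 651 / 10
C = 65.1 mL/cmH2O


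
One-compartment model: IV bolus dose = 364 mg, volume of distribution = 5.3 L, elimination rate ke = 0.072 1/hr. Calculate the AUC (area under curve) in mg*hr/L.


C0 = Dose/Vd = 364/5.3 = 68.6792 mg/L
AUC = C0/ke = 68.6792/0.072
AUC = 953.9 mg*hr/L


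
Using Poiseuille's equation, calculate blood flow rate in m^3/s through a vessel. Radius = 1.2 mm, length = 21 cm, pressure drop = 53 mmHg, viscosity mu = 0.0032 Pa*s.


Q = pi*r^4*dP / (8*mu*L)
r = 0.0012 m, L = 0.21 m
dP = 53 mmHg = 7066.066 Pa
Q = 8.5624e-06 m^3/s


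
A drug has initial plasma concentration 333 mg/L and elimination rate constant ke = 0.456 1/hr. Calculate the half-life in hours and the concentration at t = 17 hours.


t_half = ln(2) / ke = 0.693147 / 0.456 = 1.52 hr
C(t) = C0 * exp(-ke*t) = 333 * exp(-0.456*17)
C(17) = 0.1432 mg/L


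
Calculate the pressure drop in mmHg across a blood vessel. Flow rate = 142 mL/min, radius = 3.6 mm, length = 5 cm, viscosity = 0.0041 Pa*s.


dP = 8*mu*L*Q / (pi*r^4)
Q = 142 mL/min = 2.36667e-06 m^3/s
dP = 7.35566 Pa = 7.35566 / 133.322 mmHg = 0.05517 mmHg


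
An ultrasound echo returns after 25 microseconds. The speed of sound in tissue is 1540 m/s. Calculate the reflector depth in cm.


depth = c * t / 2
t = 25 us = 2.5000e-05 s
depth = 1540 * 2.5000e-05 / 2
depth = 0.01925 m = 1.925 cm


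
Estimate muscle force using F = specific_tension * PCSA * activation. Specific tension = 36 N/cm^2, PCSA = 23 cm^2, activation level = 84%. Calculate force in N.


F = sigma * PCSA * activation
F = 36 * 23 * 0.84
F = 695.5 N


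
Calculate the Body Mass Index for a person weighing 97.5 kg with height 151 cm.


BMI = weight / height^2
height = 151 cm = 1.51 m
BMI = 97.5 / 1.51^2
BMI = 42.76 kg/m^2


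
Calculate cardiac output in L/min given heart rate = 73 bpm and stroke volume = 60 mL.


CO = HR * SV
CO = 73 * 60 / 1000
CO = 4.38 L/min


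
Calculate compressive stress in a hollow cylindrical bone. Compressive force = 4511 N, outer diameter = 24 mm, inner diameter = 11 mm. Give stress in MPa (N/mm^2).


A = pi*(r_o^2 - r_i^2)
r_o = 12 mm, r_i = 5.5 mm
A = 357.356 mm^2
sigma = F/A = 4511 / 357.356
sigma = 12.62 MPa


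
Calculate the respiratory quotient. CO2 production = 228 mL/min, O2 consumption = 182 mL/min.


RQ = VCO2 / VO2
RQ = 228 / 182
RQ = 1.253


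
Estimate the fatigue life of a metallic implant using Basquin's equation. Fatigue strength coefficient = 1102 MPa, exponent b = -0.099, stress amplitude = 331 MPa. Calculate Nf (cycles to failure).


sigma_a = sigma_f' * (2Nf)^b
2Nf = (sigma_a/sigma_f')^(1/b)
2Nf = (331/1102)^(1/-0.099)
2Nf = 188929.16
Nf = 9.446e+04


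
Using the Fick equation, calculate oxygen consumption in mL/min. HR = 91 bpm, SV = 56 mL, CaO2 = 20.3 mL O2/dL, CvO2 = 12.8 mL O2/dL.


CO = HR*SV = 91*56/1000 = 5.096 L/min
a-v O2 diff = 20.3 - 12.8 = 7.5 mL/dL
VO2 = CO * (CaO2-CvO2) * 10 dL/L
VO2 = 5.096 * 7.5 * 10
VO2 = 382.2 mL/min


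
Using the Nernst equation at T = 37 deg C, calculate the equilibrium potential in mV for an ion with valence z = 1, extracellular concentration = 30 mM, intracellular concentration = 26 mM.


E = (RT/(zF)) * ln(C_out/C_in)
T = 37 + 273.15 = 310.15 K
E = (8.314 * 310.15 / (1 * 96485)) * ln(30/26)
E = 3.824 mV


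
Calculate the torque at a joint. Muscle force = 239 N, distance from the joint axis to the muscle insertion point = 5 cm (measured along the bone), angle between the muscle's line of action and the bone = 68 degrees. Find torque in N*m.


Torque = F * d * sin(theta)   (moment arm = d*sin(theta))
d = 5 cm = 0.05 m
Torque = 239 * 0.05 * sin(68)
Torque = 11.08 N*m


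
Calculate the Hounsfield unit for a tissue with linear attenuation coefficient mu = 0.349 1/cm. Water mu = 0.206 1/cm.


HU = ((mu_tissue - mu_water) / mu_water) * 1000
HU = ((0.349 - 0.206) / 0.206) * 1000
HU = 694.2


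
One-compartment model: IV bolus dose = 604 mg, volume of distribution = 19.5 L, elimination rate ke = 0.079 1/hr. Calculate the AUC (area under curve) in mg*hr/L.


C0 = Dose/Vd = 604/19.5 = 30.9744 mg/L
AUC = C0/ke = 30.9744/0.079
AUC = 392.1 mg*hr/L


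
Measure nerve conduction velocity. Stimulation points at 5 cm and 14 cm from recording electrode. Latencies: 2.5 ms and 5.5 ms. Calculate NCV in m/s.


Distance = (14 - 5) / 100 = 0.09 m
dt = (5.5 - 2.5) / 1000 = 0.003 s
NCV = dist / dt = 30 m/s


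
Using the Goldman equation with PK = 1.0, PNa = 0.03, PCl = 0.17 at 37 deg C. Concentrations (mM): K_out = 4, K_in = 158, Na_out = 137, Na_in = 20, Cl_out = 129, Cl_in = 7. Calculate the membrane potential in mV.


Vm = (RT/F)*ln((PK*Ko + PNa*Nao + PCl*Cli)/(PK*Ki + PNa*Nai + PCl*Clo))
Numer = 9.3, Denom = 180.53
Vm = -79.26 mV


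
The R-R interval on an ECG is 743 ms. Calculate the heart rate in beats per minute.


HR = 60 / RR_interval(s)
RR = 743 ms = 0.743 s
HR = 60 / 0.743 = 80.75 bpm


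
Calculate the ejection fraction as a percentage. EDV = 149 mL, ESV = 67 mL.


SV = EDV - ESV = 149 - 67 = 82 mL
EF = SV/EDV * 100 = 82/149 * 100
EF = 55.03%


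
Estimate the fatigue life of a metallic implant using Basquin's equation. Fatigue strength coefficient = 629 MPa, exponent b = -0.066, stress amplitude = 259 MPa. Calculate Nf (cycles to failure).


sigma_a = sigma_f' * (2Nf)^b
2Nf = (sigma_a/sigma_f')^(1/b)
2Nf = (259/629)^(1/-0.066)
2Nf = 689683.31
Nf = 3.448e+05


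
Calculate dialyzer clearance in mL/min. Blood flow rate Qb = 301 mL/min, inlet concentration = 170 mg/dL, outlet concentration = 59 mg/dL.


K = Qb * (Cb_in - Cb_out) / Cb_in
K = 301 * (170 - 59) / 170
K = 196.5 mL/min


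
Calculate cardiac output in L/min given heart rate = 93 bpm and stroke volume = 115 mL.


CO = HR * SV
CO = 93 * 115 / 1000
CO = 10.7 L/min


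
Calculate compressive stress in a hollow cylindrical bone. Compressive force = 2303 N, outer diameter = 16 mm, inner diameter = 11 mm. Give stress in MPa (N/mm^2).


A = pi*(r_o^2 - r_i^2)
r_o = 8 mm, r_i = 5.5 mm
A = 106.029 mm^2
sigma = F/A = 2303 / 106.029
sigma = 21.72 MPa


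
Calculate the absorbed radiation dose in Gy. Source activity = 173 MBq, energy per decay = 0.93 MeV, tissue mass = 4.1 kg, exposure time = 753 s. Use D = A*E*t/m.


A = 173 MBq = 1.7300e+08 Bq
E = 0.93 MeV = 1.48986e-13 J
D = A*E*t/m = 1.7300e+08*1.48986e-13*753/4.1
D = 0.004734 Gy


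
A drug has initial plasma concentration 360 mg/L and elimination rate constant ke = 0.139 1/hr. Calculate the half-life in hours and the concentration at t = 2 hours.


t_half = ln(2) / ke = 0.693147 / 0.139 = 4.987 hr
C(t) = C0 * exp(-ke*t) = 360 * exp(-0.139*2)
C(2) = 272.6 mg/L


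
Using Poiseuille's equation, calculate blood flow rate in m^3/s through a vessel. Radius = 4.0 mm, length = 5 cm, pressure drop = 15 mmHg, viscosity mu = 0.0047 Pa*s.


Q = pi*r^4*dP / (8*mu*L)
r = 0.004 m, L = 0.05 m
dP = 15 mmHg = 1999.83 Pa
Q = 8.5551e-04 m^3/s


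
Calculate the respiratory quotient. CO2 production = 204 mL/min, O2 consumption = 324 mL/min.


RQ = VCO2 / VO2
RQ = 204 / 324
RQ = 0.6296


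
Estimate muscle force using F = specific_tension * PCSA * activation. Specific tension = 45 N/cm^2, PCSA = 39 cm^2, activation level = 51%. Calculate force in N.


F = sigma * PCSA * activation
F = 45 * 39 * 0.51
F = 895.1 N
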